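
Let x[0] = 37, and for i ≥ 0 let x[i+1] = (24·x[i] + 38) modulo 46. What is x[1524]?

Computing terms: x[0] = 37; x[1] = 6; x[2] = 44; x[3] = 36; x[4] = 28; x[5] = 20; x[6] = 12; x[7] = 4; x[8] = 42; x[9] = 34; x[10] = 26; x[11] = 18; x[12] = 10; x[13] = 2; x[14] = 40; x[15] = 32; x[16] = 24; x[17] = 16; x[18] = 8; x[19] = 0; x[20] = 38; x[21] = 30; x[22] = 22; x[23] = 14; x[24] = 6.
Since x[24] = x[1] = 6, the sequence is eventually periodic: after a pre-period of length 1 it cycles with period 23.
For i ≥ 1, x[i] depends only on (i - 1) mod 23. (1524 - 1) mod 23 = 5, so x[1524] = x[6] = 12.

12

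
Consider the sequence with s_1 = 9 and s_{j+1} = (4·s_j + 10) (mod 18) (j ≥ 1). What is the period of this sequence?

9

Listing terms: s_1 = 9, s_2 = 10, s_3 = 14, s_4 = 12, s_5 = 4, s_6 = 8, s_7 = 6, s_8 = 16, s_9 = 2, s_{10} = 0, s_{11} = 10.
Since s_{11} = s_2 = 10, the sequence is eventually periodic: after a pre-period of length 1 it cycles with period 9.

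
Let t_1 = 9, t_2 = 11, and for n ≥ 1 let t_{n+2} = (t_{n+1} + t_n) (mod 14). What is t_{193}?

9

We have t_1 = 9, t_2 = 11, t_3 = 6, t_4 = 3, t_5 = 9, t_6 = 12, t_7 = 7, t_8 = 5, t_9 = 12, t_{10} = 3, t_{11} = 1, t_{12} = 4, t_{13} = 5, t_{14} = 9, t_{15} = 0, t_{16} = 9, t_{17} = 9, t_{18} = 4, t_{19} = 13, t_{20} = 3, t_{21} = 2, t_{22} = 5, t_{23} = 7, t_{24} = 12, t_{25} = 5, t_{26} = 3, t_{27} = 8, t_{28} = 11, t_{29} = 5, t_{30} = 2, t_{31} = 7, t_{32} = 9, t_{33} = 2, t_{34} = 11, t_{35} = 13, t_{36} = 10, t_{37} = 9, t_{38} = 5, t_{39} = 0, t_{40} = 5, t_{41} = 5, t_{42} = 10, t_{43} = 1, t_{44} = 11, t_{45} = 12, t_{46} = 9, t_{47} = 7, t_{48} = 2, t_{49} = 9, t_{50} = 11.
Since (t_{49}, t_{50}) = (t_1, t_2) = (9, 11) (two consecutive terms determine the rest), the sequence is periodic with period 48.
(193 - 1) mod 48 = 0, so t_{193} = t_1 = 9.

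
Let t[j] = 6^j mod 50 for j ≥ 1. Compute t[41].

6

Listing terms: t[1] = 6,  t[2] = 36,  t[3] = 16,  t[4] = 46,  t[5] = 26,  t[6] = 6.
Since t[6] = t[1] = 6, the sequence is periodic with period 5.
(41 - 1) mod 5 = 0, so t[41] = t[1] = 6.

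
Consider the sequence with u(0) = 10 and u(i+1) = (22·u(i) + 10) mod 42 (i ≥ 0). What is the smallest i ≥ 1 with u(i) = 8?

4

We have u(0) = 10; u(1) = 20; u(2) = 30; u(3) = 40; u(4) = 8; u(5) = 18; u(6) = 28; u(7) = 38; u(8) = 6; u(9) = 16; u(10) = 26; u(11) = 36; u(12) = 4; u(13) = 14; u(14) = 24; u(15) = 34; u(16) = 2; u(17) = 12; u(18) = 22; u(19) = 32; u(20) = 0; u(21) = 10.
Since u(21) = u(0) = 10, the sequence is periodic with period 21.
The value 8 first appears (with i ≥ 1) at u(4).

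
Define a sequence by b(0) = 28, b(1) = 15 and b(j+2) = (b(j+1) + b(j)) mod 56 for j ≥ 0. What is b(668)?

39

We have b(0) = 28; b(1) = 15; b(2) = 43; b(3) = 2; b(4) = 45; b(5) = 47; b(6) = 36; b(7) = 27; b(8) = 7; b(9) = 34; b(10) = 41; b(11) = 19; b(12) = 4; b(13) = 23; b(14) = 27; b(15) = 50; b(16) = 21; b(17) = 15; b(18) = 36; b(19) = 51; b(20) = 31; b(21) = 26; b(22) = 1; b(23) = 27; b(24) = 28; b(25) = 55; b(26) = 27; b(27) = 26; b(28) = 53; b(29) = 23; b(30) = 20; b(31) = 43; b(32) = 7; b(33) = 50; b(34) = 1; b(35) = 51; b(36) = 52; b(37) = 47; b(38) = 43; b(39) = 34; b(40) = 21; b(41) = 55; b(42) = 20; b(43) = 19; b(44) = 39; b(45) = 2; b(46) = 41; b(47) = 43; b(48) = 28; b(49) = 15.
Since (b(48), b(49)) = (b(0), b(1)) = (28, 15) (two consecutive terms determine the rest), the sequence is periodic with period 48.
(668 - 0) mod 48 = 44, so b(668) = b(44) = 39.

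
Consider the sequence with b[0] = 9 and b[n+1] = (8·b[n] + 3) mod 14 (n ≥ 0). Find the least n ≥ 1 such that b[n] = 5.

We have b[0] = 9, b[1] = 5, b[2] = 1, b[3] = 11, b[4] = 7, b[5] = 3, b[6] = 13, b[7] = 9.
The sequence repeats with period 7.
The value 5 first appears (with n ≥ 1) at b[1].

1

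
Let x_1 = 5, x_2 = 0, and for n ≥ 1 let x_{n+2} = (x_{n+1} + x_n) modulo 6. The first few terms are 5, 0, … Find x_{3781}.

Computing terms: x_1 = 5,  x_2 = 0,  x_3 = 5,  x_4 = 5,  x_5 = 4,  x_6 = 3,  x_7 = 1,  x_8 = 4,  x_9 = 5,  x_{10} = 3,  x_{11} = 2,  x_{12} = 5,  x_{13} = 1,  x_{14} = 0,  x_{15} = 1,  x_{16} = 1,  x_{17} = 2,  x_{18} = 3,  x_{19} = 5,  x_{20} = 2,  x_{21} = 1,  x_{22} = 3,  x_{23} = 4,  x_{24} = 1,  x_{25} = 5,  x_{26} = 0.
Since (x_{25}, x_{26}) = (x_1, x_2) = (5, 0) (two consecutive terms determine the rest), the sequence is periodic with period 24.
So x_{3781} = x_{1 + ((3781-1) mod 24)} = x_{13} = 1.

1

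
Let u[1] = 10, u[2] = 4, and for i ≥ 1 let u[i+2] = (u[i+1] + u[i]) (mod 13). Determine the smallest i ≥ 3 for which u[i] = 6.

5

Listing terms: u[1] = 10; u[2] = 4; u[3] = 1; u[4] = 5; u[5] = 6; u[6] = 11; u[7] = 4; u[8] = 2; u[9] = 6; u[10] = 8; u[11] = 1; u[12] = 9; u[13] = 10; u[14] = 6; u[15] = 3; u[16] = 9; u[17] = 12; u[18] = 8; u[19] = 7; u[20] = 2; u[21] = 9; u[22] = 11; u[23] = 7; u[24] = 5; u[25] = 12; u[26] = 4; u[27] = 3; u[28] = 7; u[29] = 10; u[30] = 4.
Since (u[29], u[30]) = (u[1], u[2]) = (10, 4) (two consecutive terms determine the rest), the sequence is periodic with period 28.
The value 6 first appears (with i ≥ 3) at u[5].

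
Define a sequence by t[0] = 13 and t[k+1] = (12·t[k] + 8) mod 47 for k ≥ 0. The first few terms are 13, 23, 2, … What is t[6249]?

t[0] = 13, t[1] = 23, t[2] = 2, t[3] = 32, t[4] = 16, t[5] = 12, t[6] = 11, t[7] = 46, t[8] = 43, t[9] = 7, t[10] = 45, t[11] = 31, t[12] = 4, t[13] = 9, t[14] = 22, t[15] = 37, t[16] = 29, t[17] = 27, t[18] = 3, t[19] = 44, t[20] = 19, t[21] = 1, t[22] = 20, t[23] = 13.
Since t[23] = t[0] = 13, the sequence is periodic with period 23.
So t[6249] = t[0 + ((6249-0) mod 23)] = t[16] = 29.

29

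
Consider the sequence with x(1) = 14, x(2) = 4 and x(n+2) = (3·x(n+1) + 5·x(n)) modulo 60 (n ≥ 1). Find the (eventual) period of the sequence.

We have x(1) = 14,  x(2) = 4,  x(3) = 22,  x(4) = 26,  x(5) = 8,  x(6) = 34,  x(7) = 22,  x(8) = 56,  x(9) = 38,  x(10) = 34,  x(11) = 52,  x(12) = 26,  x(13) = 38,  x(14) = 4,  x(15) = 22.
Since (x(14), x(15)) = (x(2), x(3)) = (4, 22) (two consecutive terms determine the rest), the sequence is eventually periodic: after a pre-period of length 1 it cycles with period 12.

12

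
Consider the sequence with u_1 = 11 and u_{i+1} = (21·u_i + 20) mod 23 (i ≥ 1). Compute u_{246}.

Listing terms: u_1 = 11,  u_2 = 21,  u_3 = 1,  u_4 = 18,  u_5 = 7,  u_6 = 6,  u_7 = 8,  u_8 = 4,  u_9 = 12,  u_{10} = 19,  u_{11} = 5,  u_{12} = 10,  u_{13} = 0,  u_{14} = 20,  u_{15} = 3,  u_{16} = 14,  u_{17} = 15,  u_{18} = 13,  u_{19} = 17,  u_{20} = 9,  u_{21} = 2,  u_{22} = 16,  u_{23} = 11.
The sequence repeats with period 22.
So u_{246} = u_{1 + ((246-1) mod 22)} = u_4 = 18.

18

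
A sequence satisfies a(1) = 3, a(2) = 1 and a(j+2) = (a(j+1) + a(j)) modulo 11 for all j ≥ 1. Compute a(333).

Listing terms: a(1) = 3; a(2) = 1; a(3) = 4; a(4) = 5; a(5) = 9; a(6) = 3; a(7) = 1.
Since (a(6), a(7)) = (a(1), a(2)) = (3, 1) (two consecutive terms determine the rest), the sequence is periodic with period 5.
So a(333) = a(1 + ((333-1) mod 5)) = a(3) = 4.

4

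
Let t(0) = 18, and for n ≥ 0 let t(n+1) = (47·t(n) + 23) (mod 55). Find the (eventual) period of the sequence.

20

t(0) = 18; t(1) = 44; t(2) = 1; t(3) = 15; t(4) = 13; t(5) = 29; t(6) = 11; t(7) = 45; t(8) = 48; t(9) = 24; t(10) = 51; t(11) = 0; t(12) = 23; t(13) = 4; t(14) = 46; t(15) = 40; t(16) = 33; t(17) = 34; t(18) = 26; t(19) = 35; t(20) = 18.
The sequence repeats with period 20.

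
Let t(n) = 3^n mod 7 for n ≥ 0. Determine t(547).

Computing terms: t(0) = 1,  t(1) = 3,  t(2) = 2,  t(3) = 6,  t(4) = 4,  t(5) = 5,  t(6) = 1.
The sequence repeats with period 6.
So t(547) = t(0 + ((547-0) mod 6)) = t(1) = 3.

3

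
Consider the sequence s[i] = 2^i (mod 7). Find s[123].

1

Listing terms: s[1] = 2, s[2] = 4, s[3] = 1, s[4] = 2.
Since s[4] = s[1] = 2, the sequence is periodic with period 3.
(123 - 1) mod 3 = 2, so s[123] = s[3] = 1.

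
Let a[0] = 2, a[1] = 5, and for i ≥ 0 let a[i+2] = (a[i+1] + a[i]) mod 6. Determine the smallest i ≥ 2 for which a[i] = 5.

Listing terms: a[0] = 2; a[1] = 5; a[2] = 1; a[3] = 0; a[4] = 1; a[5] = 1; a[6] = 2; a[7] = 3; a[8] = 5; a[9] = 2; a[10] = 1; a[11] = 3; a[12] = 4; a[13] = 1; a[14] = 5; a[15] = 0; a[16] = 5; a[17] = 5; a[18] = 4; a[19] = 3; a[20] = 1; a[21] = 4; a[22] = 5; a[23] = 3; a[24] = 2; a[25] = 5.
Since (a[24], a[25]) = (a[0], a[1]) = (2, 5) (two consecutive terms determine the rest), the sequence is periodic with period 24.
The value 5 first appears (with i ≥ 2) at a[8].

8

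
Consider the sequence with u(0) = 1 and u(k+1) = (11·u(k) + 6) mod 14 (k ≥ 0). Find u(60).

1

Listing terms: u(0) = 1,  u(1) = 3,  u(2) = 11,  u(3) = 1.
Since u(3) = u(0) = 1, the sequence is periodic with period 3.
So u(60) = u(0 + ((60-0) mod 3)) = u(0) = 1.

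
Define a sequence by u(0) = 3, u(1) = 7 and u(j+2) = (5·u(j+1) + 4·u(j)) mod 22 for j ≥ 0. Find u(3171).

We have u(0) = 3; u(1) = 7; u(2) = 3; u(3) = 21; u(4) = 7; u(5) = 9; u(6) = 7; u(7) = 5; u(8) = 9; u(9) = 21; u(10) = 9; u(11) = 19; u(12) = 21; u(13) = 5; u(14) = 21; u(15) = 15; u(16) = 5; u(17) = 19; u(18) = 5; u(19) = 13; u(20) = 19; u(21) = 15; u(22) = 19; u(23) = 1; u(24) = 15; u(25) = 13; u(26) = 15; u(27) = 17; u(28) = 13; u(29) = 1; u(30) = 13; u(31) = 3; u(32) = 1; u(33) = 17; u(34) = 1; u(35) = 7; u(36) = 17; u(37) = 3; u(38) = 17; u(39) = 9; u(40) = 3; u(41) = 7.
The sequence repeats with period 40.
(3171 - 0) mod 40 = 11, so u(3171) = u(11) = 19.

19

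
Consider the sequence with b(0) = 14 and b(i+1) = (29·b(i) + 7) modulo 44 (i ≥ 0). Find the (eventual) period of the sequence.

20

b(0) = 14, b(1) = 17, b(2) = 16, b(3) = 31, b(4) = 26, b(5) = 13, b(6) = 32, b(7) = 11, b(8) = 18, b(9) = 1, b(10) = 36, b(11) = 39, b(12) = 38, b(13) = 9, b(14) = 4, b(15) = 35, b(16) = 10, b(17) = 33, b(18) = 40, b(19) = 23, b(20) = 14.
The sequence repeats with period 20.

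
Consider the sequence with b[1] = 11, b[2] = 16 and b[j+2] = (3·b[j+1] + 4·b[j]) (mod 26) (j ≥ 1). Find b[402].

Computing terms: b[1] = 11; b[2] = 16; b[3] = 14; b[4] = 2; b[5] = 10; b[6] = 12; b[7] = 24; b[8] = 16; b[9] = 14.
Since (b[8], b[9]) = (b[2], b[3]) = (16, 14) (two consecutive terms determine the rest), the sequence is eventually periodic: after a pre-period of length 1 it cycles with period 6.
For j ≥ 2, b[j] depends only on (j - 2) mod 6. (402 - 2) mod 6 = 4, so b[402] = b[6] = 12.

12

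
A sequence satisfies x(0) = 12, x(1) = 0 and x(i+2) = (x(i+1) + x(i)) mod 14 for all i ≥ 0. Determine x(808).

2

Listing terms: x(0) = 12, x(1) = 0, x(2) = 12, x(3) = 12, x(4) = 10, x(5) = 8, x(6) = 4, x(7) = 12, x(8) = 2, x(9) = 0, x(10) = 2, x(11) = 2, x(12) = 4, x(13) = 6, x(14) = 10, x(15) = 2, x(16) = 12, x(17) = 0.
The sequence repeats with period 16.
So x(808) = x(0 + ((808-0) mod 16)) = x(8) = 2.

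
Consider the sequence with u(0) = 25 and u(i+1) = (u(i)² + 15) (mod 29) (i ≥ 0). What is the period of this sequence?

u(0) = 25, u(1) = 2, u(2) = 19, u(3) = 28, u(4) = 16, u(5) = 10, u(6) = 28.
Since u(6) = u(3) = 28, the sequence is eventually periodic: after a pre-period of length 3 it cycles with period 3.

3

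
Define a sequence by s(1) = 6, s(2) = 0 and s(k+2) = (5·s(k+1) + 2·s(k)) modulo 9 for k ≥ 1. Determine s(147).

Computing terms: s(1) = 6, s(2) = 0, s(3) = 3, s(4) = 6, s(5) = 0.
Since (s(4), s(5)) = (s(1), s(2)) = (6, 0) (two consecutive terms determine the rest), the sequence is periodic with period 3.
(147 - 1) mod 3 = 2, so s(147) = s(3) = 3.

3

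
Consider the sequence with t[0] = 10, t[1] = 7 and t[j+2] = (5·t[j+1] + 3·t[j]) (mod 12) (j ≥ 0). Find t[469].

Listing terms: t[0] = 10, t[1] = 7, t[2] = 5, t[3] = 10, t[4] = 5, t[5] = 7, t[6] = 2, t[7] = 7, t[8] = 5.
Since (t[7], t[8]) = (t[1], t[2]) = (7, 5) (two consecutive terms determine the rest), the sequence is eventually periodic: after a pre-period of length 1 it cycles with period 6.
For j ≥ 1, t[j] depends only on (j - 1) mod 6. (469 - 1) mod 6 = 0, so t[469] = t[1] = 7.

7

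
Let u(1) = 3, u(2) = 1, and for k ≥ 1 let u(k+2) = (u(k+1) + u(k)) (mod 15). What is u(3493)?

6

Listing terms: u(1) = 3, u(2) = 1, u(3) = 4, u(4) = 5, u(5) = 9, u(6) = 14, u(7) = 8, u(8) = 7, u(9) = 0, u(10) = 7, u(11) = 7, u(12) = 14, u(13) = 6, u(14) = 5, u(15) = 11, u(16) = 1, u(17) = 12, u(18) = 13, u(19) = 10, u(20) = 8, u(21) = 3, u(22) = 11, u(23) = 14, u(24) = 10, u(25) = 9, u(26) = 4, u(27) = 13, u(28) = 2, u(29) = 0, u(30) = 2, u(31) = 2, u(32) = 4, u(33) = 6, u(34) = 10, u(35) = 1, u(36) = 11, u(37) = 12, u(38) = 8, u(39) = 5, u(40) = 13, u(41) = 3, u(42) = 1.
The sequence repeats with period 40.
So u(3493) = u(1 + ((3493-1) mod 40)) = u(13) = 6.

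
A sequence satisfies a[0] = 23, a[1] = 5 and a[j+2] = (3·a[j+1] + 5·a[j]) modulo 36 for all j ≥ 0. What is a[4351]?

13

Computing terms: a[0] = 23, a[1] = 5, a[2] = 22, a[3] = 19, a[4] = 23, a[5] = 20, a[6] = 31, a[7] = 13, a[8] = 14, a[9] = 35, a[10] = 31, a[11] = 16, a[12] = 23, a[13] = 5.
Since (a[12], a[13]) = (a[0], a[1]) = (23, 5) (two consecutive terms determine the rest), the sequence is periodic with period 12.
So a[4351] = a[0 + ((4351-0) mod 12)] = a[7] = 13.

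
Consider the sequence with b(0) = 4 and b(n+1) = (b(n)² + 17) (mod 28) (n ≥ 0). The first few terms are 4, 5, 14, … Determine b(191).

21

b(0) = 4; b(1) = 5; b(2) = 14; b(3) = 17; b(4) = 26; b(5) = 21; b(6) = 10; b(7) = 5.
Since b(7) = b(1) = 5, the sequence is eventually periodic: after a pre-period of length 1 it cycles with period 6.
For n ≥ 1, b(n) depends only on (n - 1) mod 6. (191 - 1) mod 6 = 4, so b(191) = b(5) = 21.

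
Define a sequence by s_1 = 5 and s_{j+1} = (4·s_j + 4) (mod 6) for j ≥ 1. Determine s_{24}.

Listing terms: s_1 = 5, s_2 = 0, s_3 = 4, s_4 = 2, s_5 = 0.
Since s_5 = s_2 = 0, the sequence is eventually periodic: after a pre-period of length 1 it cycles with period 3.
For j ≥ 2, s_j depends only on (j - 2) mod 3. (24 - 2) mod 3 = 1, so s_{24} = s_3 = 4.

4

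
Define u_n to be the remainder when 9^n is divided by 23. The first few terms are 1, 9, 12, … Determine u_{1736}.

2

We have u_0 = 1, u_1 = 9, u_2 = 12, u_3 = 16, u_4 = 6, u_5 = 8, u_6 = 3, u_7 = 4, u_8 = 13, u_9 = 2, u_{10} = 18, u_{11} = 1.
Since u_{11} = u_0 = 1, the sequence is periodic with period 11.
(1736 - 0) mod 11 = 9, so u_{1736} = u_9 = 2.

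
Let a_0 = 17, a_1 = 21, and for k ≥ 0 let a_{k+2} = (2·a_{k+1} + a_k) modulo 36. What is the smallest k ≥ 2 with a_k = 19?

We have a_0 = 17; a_1 = 21; a_2 = 23; a_3 = 31; a_4 = 13; a_5 = 21; a_6 = 19; a_7 = 23; a_8 = 29; a_9 = 9; a_{10} = 11; a_{11} = 31; a_{12} = 1; a_{13} = 33; a_{14} = 31; a_{15} = 23; a_{16} = 5; a_{17} = 33; a_{18} = 35; a_{19} = 31; a_{20} = 25; a_{21} = 9; a_{22} = 7; a_{23} = 23; a_{24} = 17; a_{25} = 21.
The sequence repeats with period 24.
The value 19 first appears (with k ≥ 2) at a_6.

6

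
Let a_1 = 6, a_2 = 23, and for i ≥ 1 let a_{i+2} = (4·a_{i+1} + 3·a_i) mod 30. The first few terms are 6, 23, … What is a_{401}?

Computing terms: a_1 = 6, a_2 = 23, a_3 = 20, a_4 = 29, a_5 = 26, a_6 = 11, a_7 = 2, a_8 = 11, a_9 = 20, a_{10} = 23, a_{11} = 2, a_{12} = 17, a_{13} = 14, a_{14} = 17, a_{15} = 20, a_{16} = 11, a_{17} = 14, a_{18} = 29, a_{19} = 8, a_{20} = 29, a_{21} = 20, a_{22} = 17, a_{23} = 8, a_{24} = 23, a_{25} = 26, a_{26} = 23, a_{27} = 20.
Since (a_{26}, a_{27}) = (a_2, a_3) = (23, 20) (two consecutive terms determine the rest), the sequence is eventually periodic: after a pre-period of length 1 it cycles with period 24.
For i ≥ 2, a_i depends only on (i - 2) mod 24. (401 - 2) mod 24 = 15, so a_{401} = a_{17} = 14.

14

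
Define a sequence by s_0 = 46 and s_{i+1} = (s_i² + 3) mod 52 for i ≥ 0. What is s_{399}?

Listing terms: s_0 = 46, s_1 = 39, s_2 = 16, s_3 = 51, s_4 = 4, s_5 = 19, s_6 = 0, s_7 = 3, s_8 = 12, s_9 = 43, s_{10} = 32, s_{11} = 39.
Since s_{11} = s_1 = 39, the sequence is eventually periodic: after a pre-period of length 1 it cycles with period 10.
For i ≥ 1, s_i depends only on (i - 1) mod 10. (399 - 1) mod 10 = 8, so s_{399} = s_9 = 43.

43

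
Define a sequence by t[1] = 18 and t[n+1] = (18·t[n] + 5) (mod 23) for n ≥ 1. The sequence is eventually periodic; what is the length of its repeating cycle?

11

Computing terms: t[1] = 18,  t[2] = 7,  t[3] = 16,  t[4] = 17,  t[5] = 12,  t[6] = 14,  t[7] = 4,  t[8] = 8,  t[9] = 11,  t[10] = 19,  t[11] = 2,  t[12] = 18.
Since t[12] = t[1] = 18, the sequence is periodic with period 11.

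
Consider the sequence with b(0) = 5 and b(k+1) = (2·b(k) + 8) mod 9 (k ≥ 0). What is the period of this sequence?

Listing terms: b(0) = 5, b(1) = 0, b(2) = 8, b(3) = 6, b(4) = 2, b(5) = 3, b(6) = 5.
Since b(6) = b(0) = 5, the sequence is periodic with period 6.

6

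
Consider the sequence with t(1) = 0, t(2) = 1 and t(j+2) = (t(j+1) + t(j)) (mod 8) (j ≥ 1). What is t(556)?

Listing terms: t(1) = 0, t(2) = 1, t(3) = 1, t(4) = 2, t(5) = 3, t(6) = 5, t(7) = 0, t(8) = 5, t(9) = 5, t(10) = 2, t(11) = 7, t(12) = 1, t(13) = 0, t(14) = 1.
Since (t(13), t(14)) = (t(1), t(2)) = (0, 1) (two consecutive terms determine the rest), the sequence is periodic with period 12.
So t(556) = t(1 + ((556-1) mod 12)) = t(4) = 2.

2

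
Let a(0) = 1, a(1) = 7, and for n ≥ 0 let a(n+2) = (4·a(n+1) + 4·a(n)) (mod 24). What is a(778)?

We have a(0) = 1,  a(1) = 7,  a(2) = 8,  a(3) = 12,  a(4) = 8,  a(5) = 8,  a(6) = 16,  a(7) = 0,  a(8) = 16,  a(9) = 16,  a(10) = 8,  a(11) = 0,  a(12) = 8,  a(13) = 8.
Since (a(12), a(13)) = (a(4), a(5)) = (8, 8) (two consecutive terms determine the rest), the sequence is eventually periodic: after a pre-period of length 4 it cycles with period 8.
For n ≥ 4, a(n) depends only on (n - 4) mod 8. (778 - 4) mod 8 = 6, so a(778) = a(10) = 8.

8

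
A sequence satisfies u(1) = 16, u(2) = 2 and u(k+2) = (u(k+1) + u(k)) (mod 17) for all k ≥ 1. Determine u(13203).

5

Computing terms: u(1) = 16; u(2) = 2; u(3) = 1; u(4) = 3; u(5) = 4; u(6) = 7; u(7) = 11; u(8) = 1; u(9) = 12; u(10) = 13; u(11) = 8; u(12) = 4; u(13) = 12; u(14) = 16; u(15) = 11; u(16) = 10; u(17) = 4; u(18) = 14; u(19) = 1; u(20) = 15; u(21) = 16; u(22) = 14; u(23) = 13; u(24) = 10; u(25) = 6; u(26) = 16; u(27) = 5; u(28) = 4; u(29) = 9; u(30) = 13; u(31) = 5; u(32) = 1; u(33) = 6; u(34) = 7; u(35) = 13; u(36) = 3; u(37) = 16; u(38) = 2.
Since (u(37), u(38)) = (u(1), u(2)) = (16, 2) (two consecutive terms determine the rest), the sequence is periodic with period 36.
(13203 - 1) mod 36 = 26, so u(13203) = u(27) = 5.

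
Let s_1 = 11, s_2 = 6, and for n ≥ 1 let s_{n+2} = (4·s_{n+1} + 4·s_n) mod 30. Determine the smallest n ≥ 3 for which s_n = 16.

5

We have s_1 = 11; s_2 = 6; s_3 = 8; s_4 = 26; s_5 = 16; s_6 = 18; s_7 = 16; s_8 = 16; s_9 = 8; s_{10} = 6; s_{11} = 26; s_{12} = 8; s_{13} = 16; s_{14} = 6; s_{15} = 28; s_{16} = 16; s_{17} = 26; s_{18} = 18; s_{19} = 26; s_{20} = 26; s_{21} = 28; s_{22} = 6; s_{23} = 16; s_{24} = 28; s_{25} = 26; s_{26} = 6; s_{27} = 8.
Since (s_{26}, s_{27}) = (s_2, s_3) = (6, 8) (two consecutive terms determine the rest), the sequence is eventually periodic: after a pre-period of length 1 it cycles with period 24.
The value 16 first appears (with n ≥ 3) at s_5.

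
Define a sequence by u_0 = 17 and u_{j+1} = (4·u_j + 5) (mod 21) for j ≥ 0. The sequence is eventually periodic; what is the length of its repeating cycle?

Computing terms: u_0 = 17,  u_1 = 10,  u_2 = 3,  u_3 = 17.
Since u_3 = u_0 = 17, the sequence is periodic with period 3.

3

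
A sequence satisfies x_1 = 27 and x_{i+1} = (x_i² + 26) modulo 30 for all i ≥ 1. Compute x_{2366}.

We have x_1 = 27; x_2 = 5; x_3 = 21; x_4 = 17; x_5 = 15; x_6 = 11; x_7 = 27.
The sequence repeats with period 6.
So x_{2366} = x_{1 + ((2366-1) mod 6)} = x_2 = 5.

5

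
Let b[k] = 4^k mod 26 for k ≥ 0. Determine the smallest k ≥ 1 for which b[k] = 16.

We have b[0] = 1, b[1] = 4, b[2] = 16, b[3] = 12, b[4] = 22, b[5] = 10, b[6] = 14, b[7] = 4.
Since b[7] = b[1] = 4, the sequence is eventually periodic: after a pre-period of length 1 it cycles with period 6.
The value 16 first appears (with k ≥ 1) at b[2].

2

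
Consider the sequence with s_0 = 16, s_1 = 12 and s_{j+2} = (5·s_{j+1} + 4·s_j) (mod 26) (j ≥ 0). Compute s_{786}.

Listing terms: s_0 = 16, s_1 = 12, s_2 = 20, s_3 = 18, s_4 = 14, s_5 = 12, s_6 = 12, s_7 = 4, s_8 = 16, s_9 = 18, s_{10} = 24, s_{11} = 10, s_{12} = 16, s_{13} = 16, s_{14} = 14, s_{15} = 4, s_{16} = 24, s_{17} = 6, s_{18} = 22, s_{19} = 4, s_{20} = 4, s_{21} = 10, s_{22} = 14, s_{23} = 6, s_{24} = 8, s_{25} = 12, s_{26} = 14, s_{27} = 14, s_{28} = 22, s_{29} = 10, s_{30} = 8, s_{31} = 2, s_{32} = 16, s_{33} = 10, s_{34} = 10, s_{35} = 12, s_{36} = 22, s_{37} = 2, s_{38} = 20, s_{39} = 4, s_{40} = 22, s_{41} = 22, s_{42} = 16, s_{43} = 12.
The sequence repeats with period 42.
So s_{786} = s_{0 + ((786-0) mod 42)} = s_{30} = 8.

8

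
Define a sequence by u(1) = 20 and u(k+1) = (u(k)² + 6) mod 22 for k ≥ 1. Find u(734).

0

Listing terms: u(1) = 20; u(2) = 10; u(3) = 18; u(4) = 0; u(5) = 6; u(6) = 20.
Since u(6) = u(1) = 20, the sequence is periodic with period 5.
So u(734) = u(1 + ((734-1) mod 5)) = u(4) = 0.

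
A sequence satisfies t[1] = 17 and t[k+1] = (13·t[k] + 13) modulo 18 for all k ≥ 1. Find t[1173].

13

Listing terms: t[1] = 17,  t[2] = 0,  t[3] = 13,  t[4] = 2,  t[5] = 3,  t[6] = 16,  t[7] = 5,  t[8] = 6,  t[9] = 1,  t[10] = 8,  t[11] = 9,  t[12] = 4,  t[13] = 11,  t[14] = 12,  t[15] = 7,  t[16] = 14,  t[17] = 15,  t[18] = 10,  t[19] = 17.
The sequence repeats with period 18.
(1173 - 1) mod 18 = 2, so t[1173] = t[3] = 13.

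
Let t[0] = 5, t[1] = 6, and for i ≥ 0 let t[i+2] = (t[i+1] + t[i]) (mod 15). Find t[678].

Listing terms: t[0] = 5, t[1] = 6, t[2] = 11, t[3] = 2, t[4] = 13, t[5] = 0, t[6] = 13, t[7] = 13, t[8] = 11, t[9] = 9, t[10] = 5, t[11] = 14, t[12] = 4, t[13] = 3, t[14] = 7, t[15] = 10, t[16] = 2, t[17] = 12, t[18] = 14, t[19] = 11, t[20] = 10, t[21] = 6, t[22] = 1, t[23] = 7, t[24] = 8, t[25] = 0, t[26] = 8, t[27] = 8, t[28] = 1, t[29] = 9, t[30] = 10, t[31] = 4, t[32] = 14, t[33] = 3, t[34] = 2, t[35] = 5, t[36] = 7, t[37] = 12, t[38] = 4, t[39] = 1, t[40] = 5, t[41] = 6.
Since (t[40], t[41]) = (t[0], t[1]) = (5, 6) (two consecutive terms determine the rest), the sequence is periodic with period 40.
So t[678] = t[0 + ((678-0) mod 40)] = t[38] = 4.

4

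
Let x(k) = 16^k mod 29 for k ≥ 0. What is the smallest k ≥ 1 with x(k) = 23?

5

Listing terms: x(0) = 1, x(1) = 16, x(2) = 24, x(3) = 7, x(4) = 25, x(5) = 23, x(6) = 20, x(7) = 1.
The sequence repeats with period 7.
The value 23 first appears (with k ≥ 1) at x(5).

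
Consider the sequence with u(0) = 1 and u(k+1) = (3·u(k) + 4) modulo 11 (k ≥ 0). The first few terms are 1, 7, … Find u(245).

1

We have u(0) = 1,  u(1) = 7,  u(2) = 3,  u(3) = 2,  u(4) = 10,  u(5) = 1.
The sequence repeats with period 5.
So u(245) = u(0 + ((245-0) mod 5)) = u(0) = 1.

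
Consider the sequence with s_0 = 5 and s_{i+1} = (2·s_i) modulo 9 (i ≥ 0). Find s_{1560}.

We have s_0 = 5, s_1 = 1, s_2 = 2, s_3 = 4, s_4 = 8, s_5 = 7, s_6 = 5.
Since s_6 = s_0 = 5, the sequence is periodic with period 6.
So s_{1560} = s_{0 + ((1560-0) mod 6)} = s_0 = 5.

5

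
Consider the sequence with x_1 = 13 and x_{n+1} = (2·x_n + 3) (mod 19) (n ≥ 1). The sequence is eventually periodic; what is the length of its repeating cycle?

We have x_1 = 13, x_2 = 10, x_3 = 4, x_4 = 11, x_5 = 6, x_6 = 15, x_7 = 14, x_8 = 12, x_9 = 8, x_{10} = 0, x_{11} = 3, x_{12} = 9, x_{13} = 2, x_{14} = 7, x_{15} = 17, x_{16} = 18, x_{17} = 1, x_{18} = 5, x_{19} = 13.
Since x_{19} = x_1 = 13, the sequence is periodic with period 18.

18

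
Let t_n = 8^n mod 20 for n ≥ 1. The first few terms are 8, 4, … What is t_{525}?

We have t_1 = 8, t_2 = 4, t_3 = 12, t_4 = 16, t_5 = 8.
Since t_5 = t_1 = 8, the sequence is periodic with period 4.
So t_{525} = t_{1 + ((525-1) mod 4)} = t_1 = 8.

8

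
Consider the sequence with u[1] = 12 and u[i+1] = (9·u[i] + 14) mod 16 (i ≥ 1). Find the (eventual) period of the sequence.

We have u[1] = 12; u[2] = 10; u[3] = 8; u[4] = 6; u[5] = 4; u[6] = 2; u[7] = 0; u[8] = 14; u[9] = 12.
Since u[9] = u[1] = 12, the sequence is periodic with period 8.

8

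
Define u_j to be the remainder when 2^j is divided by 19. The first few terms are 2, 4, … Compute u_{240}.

We have u_1 = 2, u_2 = 4, u_3 = 8, u_4 = 16, u_5 = 13, u_6 = 7, u_7 = 14, u_8 = 9, u_9 = 18, u_{10} = 17, u_{11} = 15, u_{12} = 11, u_{13} = 3, u_{14} = 6, u_{15} = 12, u_{16} = 5, u_{17} = 10, u_{18} = 1, u_{19} = 2.
The sequence repeats with period 18.
(240 - 1) mod 18 = 5, so u_{240} = u_6 = 7.

7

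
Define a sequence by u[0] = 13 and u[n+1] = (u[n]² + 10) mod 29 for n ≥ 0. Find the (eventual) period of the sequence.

6

Computing terms: u[0] = 13; u[1] = 5; u[2] = 6; u[3] = 17; u[4] = 9; u[5] = 4; u[6] = 26; u[7] = 19; u[8] = 23; u[9] = 17.
Since u[9] = u[3] = 17, the sequence is eventually periodic: after a pre-period of length 3 it cycles with period 6.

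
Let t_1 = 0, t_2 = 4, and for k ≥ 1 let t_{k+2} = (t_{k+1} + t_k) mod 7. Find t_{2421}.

5

We have t_1 = 0,  t_2 = 4,  t_3 = 4,  t_4 = 1,  t_5 = 5,  t_6 = 6,  t_7 = 4,  t_8 = 3,  t_9 = 0,  t_{10} = 3,  t_{11} = 3,  t_{12} = 6,  t_{13} = 2,  t_{14} = 1,  t_{15} = 3,  t_{16} = 4,  t_{17} = 0,  t_{18} = 4.
The sequence repeats with period 16.
(2421 - 1) mod 16 = 4, so t_{2421} = t_5 = 5.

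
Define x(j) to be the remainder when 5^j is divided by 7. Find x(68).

x(1) = 5,  x(2) = 4,  x(3) = 6,  x(4) = 2,  x(5) = 3,  x(6) = 1,  x(7) = 5.
Since x(7) = x(1) = 5, the sequence is periodic with period 6.
(68 - 1) mod 6 = 1, so x(68) = x(2) = 4.

4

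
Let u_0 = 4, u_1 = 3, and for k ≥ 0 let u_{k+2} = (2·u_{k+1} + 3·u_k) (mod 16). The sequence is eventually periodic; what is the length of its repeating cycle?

16

We have u_0 = 4,  u_1 = 3,  u_2 = 2,  u_3 = 13,  u_4 = 0,  u_5 = 7,  u_6 = 14,  u_7 = 1,  u_8 = 12,  u_9 = 11,  u_{10} = 10,  u_{11} = 5,  u_{12} = 8,  u_{13} = 15,  u_{14} = 6,  u_{15} = 9,  u_{16} = 4,  u_{17} = 3.
Since (u_{16}, u_{17}) = (u_0, u_1) = (4, 3) (two consecutive terms determine the rest), the sequence is periodic with period 16.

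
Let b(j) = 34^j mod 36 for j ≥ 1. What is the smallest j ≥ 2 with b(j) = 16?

4

b(1) = 34, b(2) = 4, b(3) = 28, b(4) = 16, b(5) = 4.
Since b(5) = b(2) = 4, the sequence is eventually periodic: after a pre-period of length 1 it cycles with period 3.
The value 16 first appears (with j ≥ 2) at b(4).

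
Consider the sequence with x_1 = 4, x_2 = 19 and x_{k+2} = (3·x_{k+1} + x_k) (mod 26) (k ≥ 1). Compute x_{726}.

19

x_1 = 4, x_2 = 19, x_3 = 9, x_4 = 20, x_5 = 17, x_6 = 19, x_7 = 22, x_8 = 7, x_9 = 17, x_{10} = 6, x_{11} = 9, x_{12} = 7, x_{13} = 4, x_{14} = 19.
The sequence repeats with period 12.
(726 - 1) mod 12 = 5, so x_{726} = x_6 = 19.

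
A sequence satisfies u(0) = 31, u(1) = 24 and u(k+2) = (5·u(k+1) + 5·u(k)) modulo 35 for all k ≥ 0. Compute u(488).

20

Computing terms: u(0) = 31, u(1) = 24, u(2) = 30, u(3) = 25, u(4) = 30, u(5) = 30, u(6) = 20, u(7) = 5, u(8) = 20, u(9) = 20, u(10) = 25, u(11) = 15, u(12) = 25, u(13) = 25, u(14) = 5, u(15) = 10, u(16) = 5, u(17) = 5, u(18) = 15, u(19) = 30, u(20) = 15, u(21) = 15, u(22) = 10, u(23) = 20, u(24) = 10, u(25) = 10, u(26) = 30, u(27) = 25.
Since (u(26), u(27)) = (u(2), u(3)) = (30, 25) (two consecutive terms determine the rest), the sequence is eventually periodic: after a pre-period of length 2 it cycles with period 24.
For k ≥ 2, u(k) depends only on (k - 2) mod 24. (488 - 2) mod 24 = 6, so u(488) = u(8) = 20.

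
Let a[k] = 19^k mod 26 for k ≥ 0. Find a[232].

a[0] = 1; a[1] = 19; a[2] = 23; a[3] = 21; a[4] = 9; a[5] = 15; a[6] = 25; a[7] = 7; a[8] = 3; a[9] = 5; a[10] = 17; a[11] = 11; a[12] = 1.
The sequence repeats with period 12.
So a[232] = a[0 + ((232-0) mod 12)] = a[4] = 9.

9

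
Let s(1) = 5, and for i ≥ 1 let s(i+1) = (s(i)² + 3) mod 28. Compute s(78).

We have s(1) = 5,  s(2) = 0,  s(3) = 3,  s(4) = 12,  s(5) = 7,  s(6) = 24,  s(7) = 19,  s(8) = 0.
Since s(8) = s(2) = 0, the sequence is eventually periodic: after a pre-period of length 1 it cycles with period 6.
For i ≥ 2, s(i) depends only on (i - 2) mod 6. (78 - 2) mod 6 = 4, so s(78) = s(6) = 24.

24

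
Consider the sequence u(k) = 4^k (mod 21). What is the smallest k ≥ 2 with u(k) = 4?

u(1) = 4, u(2) = 16, u(3) = 1, u(4) = 4.
Since u(4) = u(1) = 4, the sequence is periodic with period 3.
The value 4 next appears (with k ≥ 2) at u(4).

4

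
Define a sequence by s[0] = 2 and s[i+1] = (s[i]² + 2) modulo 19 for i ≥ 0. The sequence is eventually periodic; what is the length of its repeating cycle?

Computing terms: s[0] = 2,  s[1] = 6,  s[2] = 0,  s[3] = 2.
Since s[3] = s[0] = 2, the sequence is periodic with period 3.

3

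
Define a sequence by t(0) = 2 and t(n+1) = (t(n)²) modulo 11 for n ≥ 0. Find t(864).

9

Computing terms: t(0) = 2; t(1) = 4; t(2) = 5; t(3) = 3; t(4) = 9; t(5) = 4.
Since t(5) = t(1) = 4, the sequence is eventually periodic: after a pre-period of length 1 it cycles with period 4.
For n ≥ 1, t(n) depends only on (n - 1) mod 4. (864 - 1) mod 4 = 3, so t(864) = t(4) = 9.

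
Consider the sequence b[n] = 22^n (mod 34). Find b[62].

32

Computing terms: b[0] = 1,  b[1] = 22,  b[2] = 8,  b[3] = 6,  b[4] = 30,  b[5] = 14,  b[6] = 2,  b[7] = 10,  b[8] = 16,  b[9] = 12,  b[10] = 26,  b[11] = 28,  b[12] = 4,  b[13] = 20,  b[14] = 32,  b[15] = 24,  b[16] = 18,  b[17] = 22.
Since b[17] = b[1] = 22, the sequence is eventually periodic: after a pre-period of length 1 it cycles with period 16.
For n ≥ 1, b[n] depends only on (n - 1) mod 16. (62 - 1) mod 16 = 13, so b[62] = b[14] = 32.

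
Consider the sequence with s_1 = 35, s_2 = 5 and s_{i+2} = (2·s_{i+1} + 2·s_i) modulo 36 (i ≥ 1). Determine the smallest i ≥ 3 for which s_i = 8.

We have s_1 = 35,  s_2 = 5,  s_3 = 8,  s_4 = 26,  s_5 = 32,  s_6 = 8,  s_7 = 8,  s_8 = 32,  s_9 = 8.
Since (s_8, s_9) = (s_5, s_6) = (32, 8) (two consecutive terms determine the rest), the sequence is eventually periodic: after a pre-period of length 4 it cycles with period 3.
The value 8 first appears (with i ≥ 3) at s_3.

3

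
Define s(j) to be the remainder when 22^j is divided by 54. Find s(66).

Listing terms: s(0) = 1, s(1) = 22, s(2) = 52, s(3) = 10, s(4) = 4, s(5) = 34, s(6) = 46, s(7) = 40, s(8) = 16, s(9) = 28, s(10) = 22.
Since s(10) = s(1) = 22, the sequence is eventually periodic: after a pre-period of length 1 it cycles with period 9.
For j ≥ 1, s(j) depends only on (j - 1) mod 9. (66 - 1) mod 9 = 2, so s(66) = s(3) = 10.

10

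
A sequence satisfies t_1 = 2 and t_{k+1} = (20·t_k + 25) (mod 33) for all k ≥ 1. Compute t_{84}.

26

We have t_1 = 2, t_2 = 32, t_3 = 5, t_4 = 26, t_5 = 17, t_6 = 2.
Since t_6 = t_1 = 2, the sequence is periodic with period 5.
(84 - 1) mod 5 = 3, so t_{84} = t_4 = 26.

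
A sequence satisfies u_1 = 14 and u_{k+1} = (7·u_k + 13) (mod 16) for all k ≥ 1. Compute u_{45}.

14

u_1 = 14; u_2 = 15; u_3 = 6; u_4 = 7; u_5 = 14.
Since u_5 = u_1 = 14, the sequence is periodic with period 4.
(45 - 1) mod 4 = 0, so u_{45} = u_1 = 14.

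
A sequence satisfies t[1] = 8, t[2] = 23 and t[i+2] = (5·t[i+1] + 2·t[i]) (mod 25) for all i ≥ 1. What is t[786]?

t[1] = 8, t[2] = 23, t[3] = 6, t[4] = 1, t[5] = 17, t[6] = 12, t[7] = 19, t[8] = 19, t[9] = 8, t[10] = 3, t[11] = 6, t[12] = 11, t[13] = 17, t[14] = 7, t[15] = 19, t[16] = 9, t[17] = 8, t[18] = 8, t[19] = 6, t[20] = 21, t[21] = 17, t[22] = 2, t[23] = 19, t[24] = 24, t[25] = 8, t[26] = 13, t[27] = 6, t[28] = 6, t[29] = 17, t[30] = 22, t[31] = 19, t[32] = 14, t[33] = 8, t[34] = 18, t[35] = 6, t[36] = 16, t[37] = 17, t[38] = 17, t[39] = 19, t[40] = 4, t[41] = 8, t[42] = 23.
Since (t[41], t[42]) = (t[1], t[2]) = (8, 23) (two consecutive terms determine the rest), the sequence is periodic with period 40.
So t[786] = t[1 + ((786-1) mod 40)] = t[26] = 13.

13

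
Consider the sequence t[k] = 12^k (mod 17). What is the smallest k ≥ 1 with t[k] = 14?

13

We have t[0] = 1,  t[1] = 12,  t[2] = 8,  t[3] = 11,  t[4] = 13,  t[5] = 3,  t[6] = 2,  t[7] = 7,  t[8] = 16,  t[9] = 5,  t[10] = 9,  t[11] = 6,  t[12] = 4,  t[13] = 14,  t[14] = 15,  t[15] = 10,  t[16] = 1.
The sequence repeats with period 16.
The value 14 first appears (with k ≥ 1) at t[13].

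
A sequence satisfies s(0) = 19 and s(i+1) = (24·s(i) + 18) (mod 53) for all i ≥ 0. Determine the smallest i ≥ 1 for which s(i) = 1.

11

s(0) = 19,  s(1) = 50,  s(2) = 52,  s(3) = 47,  s(4) = 33,  s(5) = 15,  s(6) = 7,  s(7) = 27,  s(8) = 30,  s(9) = 49,  s(10) = 28,  s(11) = 1,  s(12) = 42,  s(13) = 19.
The sequence repeats with period 13.
The value 1 first appears (with i ≥ 1) at s(11).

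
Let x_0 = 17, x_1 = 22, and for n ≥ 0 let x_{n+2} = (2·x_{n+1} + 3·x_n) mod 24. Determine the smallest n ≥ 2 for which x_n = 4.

We have x_0 = 17; x_1 = 22; x_2 = 23; x_3 = 16; x_4 = 5; x_5 = 10; x_6 = 11; x_7 = 4; x_8 = 17; x_9 = 22.
The sequence repeats with period 8.
The value 4 first appears (with n ≥ 2) at x_7.

7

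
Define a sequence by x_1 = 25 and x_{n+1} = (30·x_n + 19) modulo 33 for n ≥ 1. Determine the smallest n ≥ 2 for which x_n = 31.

Listing terms: x_1 = 25,  x_2 = 10,  x_3 = 22,  x_4 = 19,  x_5 = 28,  x_6 = 1,  x_7 = 16,  x_8 = 4,  x_9 = 7,  x_{10} = 31,  x_{11} = 25.
Since x_{11} = x_1 = 25, the sequence is periodic with period 10.
The value 31 first appears (with n ≥ 2) at x_{10}.

10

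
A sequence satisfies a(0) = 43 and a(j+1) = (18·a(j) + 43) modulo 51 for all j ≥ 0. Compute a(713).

34

a(0) = 43, a(1) = 1, a(2) = 10, a(3) = 19, a(4) = 28, a(5) = 37, a(6) = 46, a(7) = 4, a(8) = 13, a(9) = 22, a(10) = 31, a(11) = 40, a(12) = 49, a(13) = 7, a(14) = 16, a(15) = 25, a(16) = 34, a(17) = 43.
Since a(17) = a(0) = 43, the sequence is periodic with period 17.
So a(713) = a(0 + ((713-0) mod 17)) = a(16) = 34.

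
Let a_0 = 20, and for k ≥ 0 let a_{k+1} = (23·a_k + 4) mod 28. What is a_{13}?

16

a_0 = 20; a_1 = 16; a_2 = 8; a_3 = 20.
The sequence repeats with period 3.
(13 - 0) mod 3 = 1, so a_{13} = a_1 = 16.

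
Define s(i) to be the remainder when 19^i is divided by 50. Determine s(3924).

21

s(0) = 1,  s(1) = 19,  s(2) = 11,  s(3) = 9,  s(4) = 21,  s(5) = 49,  s(6) = 31,  s(7) = 39,  s(8) = 41,  s(9) = 29,  s(10) = 1.
The sequence repeats with period 10.
(3924 - 0) mod 10 = 4, so s(3924) = s(4) = 21.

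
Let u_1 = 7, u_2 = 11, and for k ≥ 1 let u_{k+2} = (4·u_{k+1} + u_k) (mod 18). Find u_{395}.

We have u_1 = 7,  u_2 = 11,  u_3 = 15,  u_4 = 17,  u_5 = 11,  u_6 = 7,  u_7 = 3,  u_8 = 1,  u_9 = 7,  u_{10} = 11.
Since (u_9, u_{10}) = (u_1, u_2) = (7, 11) (two consecutive terms determine the rest), the sequence is periodic with period 8.
(395 - 1) mod 8 = 2, so u_{395} = u_3 = 15.

15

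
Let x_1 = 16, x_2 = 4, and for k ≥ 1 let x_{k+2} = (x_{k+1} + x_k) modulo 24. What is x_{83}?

We have x_1 = 16; x_2 = 4; x_3 = 20; x_4 = 0; x_5 = 20; x_6 = 20; x_7 = 16; x_8 = 12; x_9 = 4; x_{10} = 16; x_{11} = 20; x_{12} = 12; x_{13} = 8; x_{14} = 20; x_{15} = 4; x_{16} = 0; x_{17} = 4; x_{18} = 4; x_{19} = 8; x_{20} = 12; x_{21} = 20; x_{22} = 8; x_{23} = 4; x_{24} = 12; x_{25} = 16; x_{26} = 4.
Since (x_{25}, x_{26}) = (x_1, x_2) = (16, 4) (two consecutive terms determine the rest), the sequence is periodic with period 24.
(83 - 1) mod 24 = 10, so x_{83} = x_{11} = 20.

20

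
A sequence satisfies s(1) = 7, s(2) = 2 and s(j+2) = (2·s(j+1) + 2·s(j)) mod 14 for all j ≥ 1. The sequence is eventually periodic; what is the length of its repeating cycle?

48

We have s(1) = 7; s(2) = 2; s(3) = 4; s(4) = 12; s(5) = 4; s(6) = 4; s(7) = 2; s(8) = 12; s(9) = 0; s(10) = 10; s(11) = 6; s(12) = 4; s(13) = 6; s(14) = 6; s(15) = 10; s(16) = 4; s(17) = 0; s(18) = 8; s(19) = 2; s(20) = 6; s(21) = 2; s(22) = 2; s(23) = 8; s(24) = 6; s(25) = 0; s(26) = 12; s(27) = 10; s(28) = 2; s(29) = 10; s(30) = 10; s(31) = 12; s(32) = 2; s(33) = 0; s(34) = 4; s(35) = 8; s(36) = 10; s(37) = 8; s(38) = 8; s(39) = 4; s(40) = 10; s(41) = 0; s(42) = 6; s(43) = 12; s(44) = 8; s(45) = 12; s(46) = 12; s(47) = 6; s(48) = 8; s(49) = 0; s(50) = 2; s(51) = 4.
Since (s(50), s(51)) = (s(2), s(3)) = (2, 4) (two consecutive terms determine the rest), the sequence is eventually periodic: after a pre-period of length 1 it cycles with period 48.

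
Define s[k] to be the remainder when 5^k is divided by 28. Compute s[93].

Computing terms: s[0] = 1,  s[1] = 5,  s[2] = 25,  s[3] = 13,  s[4] = 9,  s[5] = 17,  s[6] = 1.
Since s[6] = s[0] = 1, the sequence is periodic with period 6.
(93 - 0) mod 6 = 3, so s[93] = s[3] = 13.

13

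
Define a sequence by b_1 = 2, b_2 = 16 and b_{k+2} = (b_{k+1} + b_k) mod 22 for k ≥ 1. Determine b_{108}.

4

We have b_1 = 2, b_2 = 16, b_3 = 18, b_4 = 12, b_5 = 8, b_6 = 20, b_7 = 6, b_8 = 4, b_9 = 10, b_{10} = 14, b_{11} = 2, b_{12} = 16.
Since (b_{11}, b_{12}) = (b_1, b_2) = (2, 16) (two consecutive terms determine the rest), the sequence is periodic with period 10.
(108 - 1) mod 10 = 7, so b_{108} = b_8 = 4.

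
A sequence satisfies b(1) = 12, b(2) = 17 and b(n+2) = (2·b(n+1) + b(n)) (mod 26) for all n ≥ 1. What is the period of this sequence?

28

Listing terms: b(1) = 12; b(2) = 17; b(3) = 20; b(4) = 5; b(5) = 4; b(6) = 13; b(7) = 4; b(8) = 21; b(9) = 20; b(10) = 9; b(11) = 12; b(12) = 7; b(13) = 0; b(14) = 7; b(15) = 14; b(16) = 9; b(17) = 6; b(18) = 21; b(19) = 22; b(20) = 13; b(21) = 22; b(22) = 5; b(23) = 6; b(24) = 17; b(25) = 14; b(26) = 19; b(27) = 0; b(28) = 19; b(29) = 12; b(30) = 17.
Since (b(29), b(30)) = (b(1), b(2)) = (12, 17) (two consecutive terms determine the rest), the sequence is periodic with period 28.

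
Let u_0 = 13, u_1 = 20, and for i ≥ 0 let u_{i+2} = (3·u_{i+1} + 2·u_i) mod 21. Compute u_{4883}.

1

u_0 = 13, u_1 = 20, u_2 = 2, u_3 = 4, u_4 = 16, u_5 = 14, u_6 = 11, u_7 = 19, u_8 = 16, u_9 = 2, u_{10} = 17, u_{11} = 13, u_{12} = 10, u_{13} = 14, u_{14} = 20, u_{15} = 4, u_{16} = 10, u_{17} = 17, u_{18} = 8, u_{19} = 16, u_{20} = 1, u_{21} = 14, u_{22} = 2, u_{23} = 13, u_{24} = 1, u_{25} = 8, u_{26} = 5, u_{27} = 10, u_{28} = 19, u_{29} = 14, u_{30} = 17, u_{31} = 16, u_{32} = 19, u_{33} = 5, u_{34} = 11, u_{35} = 1, u_{36} = 4, u_{37} = 14, u_{38} = 8, u_{39} = 10, u_{40} = 4, u_{41} = 11, u_{42} = 20, u_{43} = 19, u_{44} = 13, u_{45} = 14, u_{46} = 5, u_{47} = 1, u_{48} = 13, u_{49} = 20.
Since (u_{48}, u_{49}) = (u_0, u_1) = (13, 20) (two consecutive terms determine the rest), the sequence is periodic with period 48.
So u_{4883} = u_{0 + ((4883-0) mod 48)} = u_{35} = 1.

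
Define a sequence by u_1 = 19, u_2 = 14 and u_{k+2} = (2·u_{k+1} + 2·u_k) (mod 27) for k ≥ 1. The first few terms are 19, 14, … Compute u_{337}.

16

u_1 = 19,  u_2 = 14,  u_3 = 12,  u_4 = 25,  u_5 = 20,  u_6 = 9,  u_7 = 4,  u_8 = 26,  u_9 = 6,  u_{10} = 10,  u_{11} = 5,  u_{12} = 3,  u_{13} = 16,  u_{14} = 11,  u_{15} = 0,  u_{16} = 22,  u_{17} = 17,  u_{18} = 24,  u_{19} = 1,  u_{20} = 23,  u_{21} = 21,  u_{22} = 7,  u_{23} = 2,  u_{24} = 18,  u_{25} = 13,  u_{26} = 8,  u_{27} = 15,  u_{28} = 19,  u_{29} = 14.
Since (u_{28}, u_{29}) = (u_1, u_2) = (19, 14) (two consecutive terms determine the rest), the sequence is periodic with period 27.
So u_{337} = u_{1 + ((337-1) mod 27)} = u_{13} = 16.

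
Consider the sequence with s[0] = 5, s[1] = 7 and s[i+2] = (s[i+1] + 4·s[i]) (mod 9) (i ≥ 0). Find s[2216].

s[0] = 5; s[1] = 7; s[2] = 0; s[3] = 1; s[4] = 1; s[5] = 5; s[6] = 0; s[7] = 2; s[8] = 2; s[9] = 1; s[10] = 0; s[11] = 4; s[12] = 4; s[13] = 2; s[14] = 0; s[15] = 8; s[16] = 8; s[17] = 4; s[18] = 0; s[19] = 7; s[20] = 7; s[21] = 8; s[22] = 0; s[23] = 5; s[24] = 5; s[25] = 7.
Since (s[24], s[25]) = (s[0], s[1]) = (5, 7) (two consecutive terms determine the rest), the sequence is periodic with period 24.
So s[2216] = s[0 + ((2216-0) mod 24)] = s[8] = 2.

2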